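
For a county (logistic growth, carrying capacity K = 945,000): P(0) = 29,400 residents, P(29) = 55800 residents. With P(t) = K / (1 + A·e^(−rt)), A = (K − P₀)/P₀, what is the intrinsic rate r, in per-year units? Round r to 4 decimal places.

A = (945000 − 29400)/29400 = 31.14286
55800 = 945000/(1 + 31.14286·e^(−r·29)) → e^(−29r) = (16.93548 − 1)/31.14286 = 0.51169
r = −ln(0.51169)/29 = 0.67004/29

r ≈ 0.0231 per year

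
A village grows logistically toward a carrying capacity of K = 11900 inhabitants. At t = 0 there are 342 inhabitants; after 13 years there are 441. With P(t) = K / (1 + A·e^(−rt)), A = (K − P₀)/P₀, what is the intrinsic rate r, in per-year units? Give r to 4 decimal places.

A = (11900 − 342)/342 = 33.79532
441 = 11900/(1 + 33.79532·e^(−r·13)) → e^(−13r) = (26.98413 − 1)/33.79532 = 0.768868
r = −ln(0.768868)/13 = 0.26284/13

r ≈ 0.0202 per year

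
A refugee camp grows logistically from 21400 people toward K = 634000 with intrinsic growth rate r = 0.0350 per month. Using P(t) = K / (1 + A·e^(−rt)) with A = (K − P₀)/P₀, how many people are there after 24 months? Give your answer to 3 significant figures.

≈ 47,500 people

A = (634000 − 21400)/21400 = 28.62617
P(24) = 634000 / (1 + 28.62617·e^(−0.035·24)) = 634000 / (1 + 28.62617·0.431711)
= 634000 / 13.35822 ≈ 47461.42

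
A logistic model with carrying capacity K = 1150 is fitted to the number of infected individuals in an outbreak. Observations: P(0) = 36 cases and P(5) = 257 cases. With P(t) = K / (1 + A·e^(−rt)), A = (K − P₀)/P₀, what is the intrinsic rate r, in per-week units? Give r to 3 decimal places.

r ≈ 0.437 per week

A = (1150 − 36)/36 = 30.94444
257 = 1150/(1 + 30.94444·e^(−r·5)) → e^(−5r) = (4.47471 − 1)/30.94444 = 0.112289
r = −ln(0.112289)/5 = 2.18668/5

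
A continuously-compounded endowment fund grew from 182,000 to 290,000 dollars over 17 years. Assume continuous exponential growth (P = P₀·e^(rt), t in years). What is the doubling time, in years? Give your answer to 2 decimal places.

r = ln(290000/182000) / 17 = ln(1.59341) / 17 ≈ 0.027404 per year
doubling time = ln 2 / |r| = 0.69315 / 0.027404

doubling time ≈ 25.29 years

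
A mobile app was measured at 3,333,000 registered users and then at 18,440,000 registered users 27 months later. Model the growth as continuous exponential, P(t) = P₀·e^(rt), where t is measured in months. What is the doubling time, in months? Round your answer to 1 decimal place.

doubling time ≈ 10.9 months

r = ln(18440000/3333000) / 27 = ln(5.53255) / 27 ≈ 0.063357 per month
doubling time = ln 2 / |r| = 0.69315 / 0.063357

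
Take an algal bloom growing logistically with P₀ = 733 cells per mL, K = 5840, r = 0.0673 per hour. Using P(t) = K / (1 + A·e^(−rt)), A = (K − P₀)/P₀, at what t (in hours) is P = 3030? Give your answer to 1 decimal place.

t ≈ 30.0 hours

A = (5840 − 733)/733 = 6.96726
3030 = 5840/(1 + 6.96726·e^(−0.0673t)) → 1 + 6.96726·e^(−0.0673t) = 1.92739
e^(−0.0673t) = 0.133107 → t = ln(7.51274)/0.0673 = 2.0166/0.0673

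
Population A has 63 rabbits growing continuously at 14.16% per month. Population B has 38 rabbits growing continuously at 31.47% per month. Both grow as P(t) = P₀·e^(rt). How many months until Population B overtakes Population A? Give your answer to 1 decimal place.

63·e^(0.1416t) = 38·e^(0.3147t)
63/38 = e^((0.3147 − 0.1416)t) → ln(1.65789) = 0.1731·t
t = 0.50555 / 0.1731

t ≈ 2.9 months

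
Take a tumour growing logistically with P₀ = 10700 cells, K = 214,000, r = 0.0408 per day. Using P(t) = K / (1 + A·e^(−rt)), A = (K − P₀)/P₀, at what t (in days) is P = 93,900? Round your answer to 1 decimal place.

t ≈ 66.1 days

A = (214000 − 10700)/10700 = 19
93900 = 214000/(1 + 19·e^(−0.0408t)) → 1 + 19·e^(−0.0408t) = 2.27902
e^(−0.0408t) = 0.067317 → t = ln(14.85512)/0.0408 = 2.69834/0.0408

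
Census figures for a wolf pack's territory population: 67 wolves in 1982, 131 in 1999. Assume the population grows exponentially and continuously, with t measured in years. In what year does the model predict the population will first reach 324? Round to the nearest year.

r = ln(131/67) / 17 = 0.6705/17 ≈ 0.039441 per year
t = ln(324/67) / r = 1.57605/0.039441 ≈ 39.96 years after 1982

year 2022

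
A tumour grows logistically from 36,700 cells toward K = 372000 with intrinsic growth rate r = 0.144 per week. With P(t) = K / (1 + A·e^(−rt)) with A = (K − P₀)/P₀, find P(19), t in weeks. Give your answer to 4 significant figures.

≈ 233,600 cells

A = (372000 − 36700)/36700 = 9.13624
P(19) = 372000 / (1 + 9.13624·e^(−0.144·19)) = 372000 / (1 + 9.13624·0.064829)
= 372000 / 1.59229 ≈ 233625.11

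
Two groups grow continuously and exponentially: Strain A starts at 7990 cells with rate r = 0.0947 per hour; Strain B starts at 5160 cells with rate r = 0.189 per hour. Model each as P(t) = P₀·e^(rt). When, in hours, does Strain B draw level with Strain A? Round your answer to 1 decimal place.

7990·e^(0.0947t) = 5160·e^(0.189t)
7990/5160 = e^((0.189 − 0.0947)t) → ln(1.54845) = 0.0943·t
t = 0.43725 / 0.0943

t ≈ 4.6 hours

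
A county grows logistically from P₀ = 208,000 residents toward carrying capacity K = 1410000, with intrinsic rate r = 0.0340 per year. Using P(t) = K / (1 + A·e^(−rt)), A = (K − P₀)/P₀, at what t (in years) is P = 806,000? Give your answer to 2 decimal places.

A = (1410000 − 208000)/208000 = 5.77885
806000 = 1410000/(1 + 5.77885·e^(−0.034t)) → 1 + 5.77885·e^(−0.034t) = 1.74938
e^(−0.034t) = 0.129676 → t = ln(7.71151)/0.034 = 2.04271/0.034

t ≈ 60.08 years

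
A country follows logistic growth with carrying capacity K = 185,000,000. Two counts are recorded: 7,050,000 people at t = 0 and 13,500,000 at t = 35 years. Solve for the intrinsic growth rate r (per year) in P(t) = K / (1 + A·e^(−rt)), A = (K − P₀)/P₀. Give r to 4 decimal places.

A = (185000000 − 7050000)/7050000 = 25.24113
13500000 = 185000000/(1 + 25.24113·e^(−r·35)) → e^(−35r) = (13.7037 − 1)/25.24113 = 0.503294
r = −ln(0.503294)/35 = 0.68658/35

r ≈ 0.0196 per year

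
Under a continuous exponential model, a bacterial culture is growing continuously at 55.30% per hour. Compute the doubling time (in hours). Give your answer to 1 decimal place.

doubling time ≈ 1.3 hours

doubling time = ln(2) / |r| = 0.69315 / 0.553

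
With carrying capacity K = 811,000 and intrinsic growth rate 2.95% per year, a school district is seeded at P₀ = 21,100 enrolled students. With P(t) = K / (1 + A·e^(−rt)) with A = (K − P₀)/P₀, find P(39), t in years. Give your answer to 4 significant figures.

≈ 63,120 enrolled students

A = (811000 − 21100)/21100 = 37.43602
P(39) = 811000 / (1 + 37.43602·e^(−0.0295·39)) = 811000 / (1 + 37.43602·0.316478)
= 811000 / 12.84769 ≈ 63124.16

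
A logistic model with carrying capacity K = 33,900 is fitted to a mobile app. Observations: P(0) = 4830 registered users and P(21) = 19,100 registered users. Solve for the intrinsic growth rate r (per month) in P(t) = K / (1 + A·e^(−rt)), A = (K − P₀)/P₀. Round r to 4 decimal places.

r ≈ 0.0976 per month

A = (33900 − 4830)/4830 = 6.01863
19100 = 33900/(1 + 6.01863·e^(−r·21)) → e^(−21r) = (1.77487 − 1)/6.01863 = 0.128745
r = −ln(0.128745)/21 = 2.04992/21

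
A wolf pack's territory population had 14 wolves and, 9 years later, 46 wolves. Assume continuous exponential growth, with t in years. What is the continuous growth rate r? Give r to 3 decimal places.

r ≈ 0.132 per year

46 = 14 · e^(r·9)
e^(9r) = 46/14 = 3.28571
r = ln(3.28571) / 9 = 1.18958 / 9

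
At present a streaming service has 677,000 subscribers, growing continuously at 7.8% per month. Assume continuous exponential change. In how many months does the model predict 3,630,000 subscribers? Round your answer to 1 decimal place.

3630000 = 677000 · e^(0.078·t)
t = ln(3630000/677000) / 0.078 = ln(5.36189) / 0.078 = 1.67932 / 0.078

t ≈ 21.5 months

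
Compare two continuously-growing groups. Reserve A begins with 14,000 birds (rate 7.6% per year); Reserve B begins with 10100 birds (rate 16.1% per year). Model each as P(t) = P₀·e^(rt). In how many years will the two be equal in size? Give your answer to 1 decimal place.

14000·e^(0.076t) = 10100·e^(0.161t)
14000/10100 = e^((0.161 − 0.076)t) → ln(1.38614) = 0.085·t
t = 0.32652 / 0.085

t ≈ 3.8 years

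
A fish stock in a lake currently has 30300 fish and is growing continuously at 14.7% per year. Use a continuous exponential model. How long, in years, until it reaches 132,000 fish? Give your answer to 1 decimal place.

132000 = 30300 · e^(0.147·t)
t = ln(132000/30300) / 0.147 = ln(4.35644) / 0.147 = 1.47165 / 0.147

t ≈ 10.0 years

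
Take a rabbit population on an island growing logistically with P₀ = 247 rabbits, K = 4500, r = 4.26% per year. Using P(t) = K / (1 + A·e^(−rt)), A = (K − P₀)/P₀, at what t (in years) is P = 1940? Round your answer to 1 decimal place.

t ≈ 60.3 years

A = (4500 − 247)/247 = 17.21862
1940 = 4500/(1 + 17.21862·e^(−0.0426t)) → 1 + 17.21862·e^(−0.0426t) = 2.31959
e^(−0.0426t) = 0.076637 → t = ln(13.04849)/0.0426 = 2.56867/0.0426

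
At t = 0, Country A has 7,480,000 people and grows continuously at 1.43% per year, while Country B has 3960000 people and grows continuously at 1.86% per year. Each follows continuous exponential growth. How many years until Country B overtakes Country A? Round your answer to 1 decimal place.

7480000·e^(0.0143t) = 3960000·e^(0.0186t)
7480000/3960000 = e^((0.0186 − 0.0143)t) → ln(1.88889) = 0.0043·t
t = 0.63599 / 0.0043

t ≈ 147.9 years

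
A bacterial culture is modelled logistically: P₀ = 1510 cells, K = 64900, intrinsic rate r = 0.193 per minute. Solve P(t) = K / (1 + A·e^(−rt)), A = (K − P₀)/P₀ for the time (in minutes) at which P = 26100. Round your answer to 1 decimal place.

A = (64900 − 1510)/1510 = 41.98013
26100 = 64900/(1 + 41.98013·e^(−0.193t)) → 1 + 41.98013·e^(−0.193t) = 2.48659
e^(−0.193t) = 0.035412 → t = ln(28.23921)/0.193 = 3.34071/0.193

t ≈ 17.3 minutes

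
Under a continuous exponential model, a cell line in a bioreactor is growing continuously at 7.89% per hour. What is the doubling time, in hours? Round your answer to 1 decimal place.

doubling time ≈ 8.8 hours

doubling time = ln(2) / |r| = 0.69315 / 0.0789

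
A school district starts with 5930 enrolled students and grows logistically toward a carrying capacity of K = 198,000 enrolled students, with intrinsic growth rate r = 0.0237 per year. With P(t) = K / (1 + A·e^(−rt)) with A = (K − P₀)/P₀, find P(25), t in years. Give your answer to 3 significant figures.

≈ 10,500 enrolled students

A = (198000 − 5930)/5930 = 32.38954
P(25) = 198000 / (1 + 32.38954·e^(−0.0237·25)) = 198000 / (1 + 32.38954·0.552943)
= 198000 / 18.90958 ≈ 10470.88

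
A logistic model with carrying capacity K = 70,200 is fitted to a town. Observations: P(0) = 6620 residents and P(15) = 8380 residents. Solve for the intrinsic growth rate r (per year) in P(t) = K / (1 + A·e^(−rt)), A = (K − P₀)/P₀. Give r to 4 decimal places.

r ≈ 0.0176 per year

A = (70200 − 6620)/6620 = 9.60423
8380 = 70200/(1 + 9.60423·e^(−r·15)) → e^(−15r) = (8.37709 − 1)/9.60423 = 0.768108
r = −ln(0.768108)/15 = 0.26382/15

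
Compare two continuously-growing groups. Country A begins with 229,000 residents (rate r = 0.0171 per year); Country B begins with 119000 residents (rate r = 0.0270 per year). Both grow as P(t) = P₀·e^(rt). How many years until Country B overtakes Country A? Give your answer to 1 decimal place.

t ≈ 66.1 years

229000·e^(0.0171t) = 119000·e^(0.027t)
229000/119000 = e^((0.027 − 0.0171)t) → ln(1.92437) = 0.0099·t
t = 0.6546 / 0.0099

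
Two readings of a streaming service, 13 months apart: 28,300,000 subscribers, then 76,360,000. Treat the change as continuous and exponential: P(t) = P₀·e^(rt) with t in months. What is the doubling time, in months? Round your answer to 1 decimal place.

doubling time ≈ 9.1 months

r = ln(76360000/28300000) / 13 = ln(2.69823) / 13 ≈ 0.076354 per month
doubling time = ln 2 / |r| = 0.69315 / 0.076354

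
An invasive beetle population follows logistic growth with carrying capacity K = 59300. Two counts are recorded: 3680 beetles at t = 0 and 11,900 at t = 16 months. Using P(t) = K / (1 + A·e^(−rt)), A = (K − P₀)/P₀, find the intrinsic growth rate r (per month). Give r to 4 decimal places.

A = (59300 − 3680)/3680 = 15.11413
11900 = 59300/(1 + 15.11413·e^(−r·16)) → e^(−16r) = (4.98319 − 1)/15.11413 = 0.263541
r = −ln(0.263541)/16 = 1.33355/16

r ≈ 0.0833 per month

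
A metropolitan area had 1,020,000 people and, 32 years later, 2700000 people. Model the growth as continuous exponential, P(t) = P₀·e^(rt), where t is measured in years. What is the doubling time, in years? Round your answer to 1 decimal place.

doubling time ≈ 22.8 years

r = ln(2700000/1020000) / 32 = ln(2.64706) / 32 ≈ 0.03042 per year
doubling time = ln 2 / |r| = 0.69315 / 0.03042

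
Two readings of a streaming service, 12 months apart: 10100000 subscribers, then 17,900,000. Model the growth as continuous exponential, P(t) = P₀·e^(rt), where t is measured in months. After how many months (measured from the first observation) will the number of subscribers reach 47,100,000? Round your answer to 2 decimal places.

r = ln(17900000/10100000) / 12 ≈ 0.047689 per month
t = ln(47100000/10100000) / r = 1.53974 / 0.047689 ≈ 32.287

t ≈ 32.29 months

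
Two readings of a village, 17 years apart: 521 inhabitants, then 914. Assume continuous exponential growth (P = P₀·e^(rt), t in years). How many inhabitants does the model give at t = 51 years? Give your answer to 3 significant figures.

≈ 2,810 inhabitants

r = ln(914/521) / 17 ≈ 0.033064 per year
P(51) = 521 · e^(0.033064·51) = 521 · 5.39915 ≈ 2812.96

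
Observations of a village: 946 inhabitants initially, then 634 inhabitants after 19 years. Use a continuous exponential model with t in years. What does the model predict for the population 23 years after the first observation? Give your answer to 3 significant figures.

≈ 583 inhabitants

r = ln(634/946) / 19 ≈ -0.021063 per year
P(23) = 946 · e^(-0.021063·23) = 946 · 0.61604 ≈ 582.77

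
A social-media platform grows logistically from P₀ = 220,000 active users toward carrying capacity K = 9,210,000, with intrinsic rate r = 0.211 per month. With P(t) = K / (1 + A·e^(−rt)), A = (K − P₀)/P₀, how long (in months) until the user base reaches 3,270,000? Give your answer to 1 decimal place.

t ≈ 14.8 months

A = (9210000 − 220000)/220000 = 40.86364
3270000 = 9210000/(1 + 40.86364·e^(−0.211t)) → 1 + 40.86364·e^(−0.211t) = 2.81651
e^(−0.211t) = 0.044453 → t = ln(22.49564)/0.211 = 3.11332/0.211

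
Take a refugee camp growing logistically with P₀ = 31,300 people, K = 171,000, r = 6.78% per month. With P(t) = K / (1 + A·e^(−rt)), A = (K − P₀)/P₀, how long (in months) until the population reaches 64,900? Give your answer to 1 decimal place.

t ≈ 14.8 months

A = (171000 − 31300)/31300 = 4.46326
64900 = 171000/(1 + 4.46326·e^(−0.0678t)) → 1 + 4.46326·e^(−0.0678t) = 2.63482
e^(−0.0678t) = 0.366285 → t = ln(2.73012)/0.0678 = 1.00434/0.0678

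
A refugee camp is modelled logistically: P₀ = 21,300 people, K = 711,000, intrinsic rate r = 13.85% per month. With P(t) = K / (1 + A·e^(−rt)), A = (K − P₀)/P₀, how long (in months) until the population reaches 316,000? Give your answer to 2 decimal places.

A = (711000 − 21300)/21300 = 32.38028
316000 = 711000/(1 + 32.38028·e^(−0.1385t)) → 1 + 32.38028·e^(−0.1385t) = 2.25
e^(−0.1385t) = 0.038604 → t = ln(25.90423)/0.1385 = 3.25441/0.1385

t ≈ 23.50 months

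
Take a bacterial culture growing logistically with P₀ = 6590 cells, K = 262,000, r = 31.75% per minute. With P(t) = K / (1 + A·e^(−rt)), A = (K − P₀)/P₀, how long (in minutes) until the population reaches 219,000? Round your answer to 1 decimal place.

A = (262000 − 6590)/6590 = 38.75721
219000 = 262000/(1 + 38.75721·e^(−0.3175t)) → 1 + 38.75721·e^(−0.3175t) = 1.19635
e^(−0.3175t) = 0.005066 → t = ln(197.39136)/0.3175 = 5.28519/0.3175

t ≈ 16.6 minutes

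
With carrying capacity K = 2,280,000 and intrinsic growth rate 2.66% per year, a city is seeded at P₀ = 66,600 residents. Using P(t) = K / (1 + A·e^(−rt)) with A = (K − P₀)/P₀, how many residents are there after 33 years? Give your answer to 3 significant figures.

A = (2280000 − 66600)/66600 = 33.23423
P(33) = 2280000 / (1 + 33.23423·e^(−0.0266·33)) = 2280000 / (1 + 33.23423·0.415696)
= 2280000 / 14.81535 ≈ 153894.41

≈ 154,000 residents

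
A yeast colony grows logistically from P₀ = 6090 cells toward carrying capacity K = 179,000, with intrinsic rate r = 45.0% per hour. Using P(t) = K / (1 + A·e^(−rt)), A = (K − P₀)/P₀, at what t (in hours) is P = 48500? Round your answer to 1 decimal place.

A = (179000 − 6090)/6090 = 28.39245
48500 = 179000/(1 + 28.39245·e^(−0.45t)) → 1 + 28.39245·e^(−0.45t) = 3.69072
e^(−0.45t) = 0.094769 → t = ln(10.55198)/0.45 = 2.35631/0.45

t ≈ 5.2 hours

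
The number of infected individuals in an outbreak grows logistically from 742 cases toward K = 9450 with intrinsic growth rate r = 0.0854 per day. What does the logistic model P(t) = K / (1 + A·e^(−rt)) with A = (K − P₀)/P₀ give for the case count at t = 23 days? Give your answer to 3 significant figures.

A = (9450 − 742)/742 = 11.73585
P(23) = 9450 / (1 + 11.73585·e^(−0.0854·23)) = 9450 / (1 + 11.73585·0.140268)
= 9450 / 2.64616 ≈ 3571.21

≈ 3,570 cases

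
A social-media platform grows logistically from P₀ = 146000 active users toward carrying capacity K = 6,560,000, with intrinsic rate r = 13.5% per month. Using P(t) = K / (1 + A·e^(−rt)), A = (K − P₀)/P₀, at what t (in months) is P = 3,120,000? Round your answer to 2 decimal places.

t ≈ 27.30 months

A = (6560000 − 146000)/146000 = 43.93151
3120000 = 6560000/(1 + 43.93151·e^(−0.135t)) → 1 + 43.93151·e^(−0.135t) = 2.10256
e^(−0.135t) = 0.025097 → t = ln(39.84486)/0.135 = 3.68499/0.135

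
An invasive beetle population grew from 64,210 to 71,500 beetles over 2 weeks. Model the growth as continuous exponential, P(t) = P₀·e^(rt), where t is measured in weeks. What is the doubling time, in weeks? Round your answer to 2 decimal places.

doubling time ≈ 12.89 weeks

r = ln(71500/64210) / 2 = ln(1.11353) / 2 ≈ 0.053769 per week
doubling time = ln 2 / |r| = 0.69315 / 0.053769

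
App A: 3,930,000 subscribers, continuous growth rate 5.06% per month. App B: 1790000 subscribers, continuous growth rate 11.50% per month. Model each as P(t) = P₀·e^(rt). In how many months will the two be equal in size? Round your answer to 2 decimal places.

3930000·e^(0.0506t) = 1790000·e^(0.115t)
3930000/1790000 = e^((0.115 − 0.0506)t) → ln(2.19553) = 0.0644·t
t = 0.78642 / 0.0644

t ≈ 12.21 months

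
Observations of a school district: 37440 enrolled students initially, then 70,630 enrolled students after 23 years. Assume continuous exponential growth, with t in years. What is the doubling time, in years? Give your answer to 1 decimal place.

doubling time ≈ 25.1 years

r = ln(70630/37440) / 23 = ln(1.88649) / 23 ≈ 0.027596 per year
doubling time = ln 2 / |r| = 0.69315 / 0.027596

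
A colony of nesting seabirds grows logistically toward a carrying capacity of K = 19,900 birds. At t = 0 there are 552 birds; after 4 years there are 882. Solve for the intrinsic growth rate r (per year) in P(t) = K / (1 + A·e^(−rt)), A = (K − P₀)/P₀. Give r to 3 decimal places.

r ≈ 0.121 per year

A = (19900 − 552)/552 = 35.05072
882 = 19900/(1 + 35.05072·e^(−r·4)) → e^(−4r) = (22.56236 − 1)/35.05072 = 0.615176
r = −ln(0.615176)/4 = 0.48585/4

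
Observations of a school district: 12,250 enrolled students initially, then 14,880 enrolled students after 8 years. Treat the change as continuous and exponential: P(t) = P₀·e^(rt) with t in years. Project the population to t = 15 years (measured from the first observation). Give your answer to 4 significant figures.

r = ln(14880/12250) / 8 ≈ 0.024312 per year
P(15) = 12250 · e^(0.024312·15) = 12250 · 1.44004 ≈ 17640.52

≈ 17,640 enrolled students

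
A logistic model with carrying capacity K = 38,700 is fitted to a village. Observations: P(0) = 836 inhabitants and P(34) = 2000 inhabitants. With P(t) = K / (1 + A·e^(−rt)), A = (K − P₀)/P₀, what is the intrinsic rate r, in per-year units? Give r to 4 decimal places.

A = (38700 − 836)/836 = 45.29187
2000 = 38700/(1 + 45.29187·e^(−r·34)) → e^(−34r) = (19.35 − 1)/45.29187 = 0.40515
r = −ln(0.40515)/34 = 0.9035/34

r ≈ 0.0266 per year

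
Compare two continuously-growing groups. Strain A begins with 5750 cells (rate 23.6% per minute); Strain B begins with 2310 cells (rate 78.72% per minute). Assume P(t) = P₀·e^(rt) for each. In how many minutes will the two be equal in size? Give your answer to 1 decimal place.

t ≈ 1.7 minutes

5750·e^(0.236t) = 2310·e^(0.7872t)
5750/2310 = e^((0.7872 − 0.236)t) → ln(2.48918) = 0.5512·t
t = 0.91195 / 0.5512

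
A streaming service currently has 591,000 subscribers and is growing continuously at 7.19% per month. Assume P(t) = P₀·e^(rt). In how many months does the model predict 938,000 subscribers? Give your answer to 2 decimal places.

938000 = 591000 · e^(0.0719·t)
t = ln(938000/591000) / 0.0719 = ln(1.58714) / 0.0719 = 0.46193 / 0.0719

t ≈ 6.42 months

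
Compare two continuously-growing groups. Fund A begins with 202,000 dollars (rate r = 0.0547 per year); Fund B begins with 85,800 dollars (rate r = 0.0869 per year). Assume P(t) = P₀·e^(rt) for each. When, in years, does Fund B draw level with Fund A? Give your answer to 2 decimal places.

t ≈ 26.59 years

202000·e^(0.0547t) = 85800·e^(0.0869t)
202000/85800 = e^((0.0869 − 0.0547)t) → ln(2.35431) = 0.0322·t
t = 0.85625 / 0.0322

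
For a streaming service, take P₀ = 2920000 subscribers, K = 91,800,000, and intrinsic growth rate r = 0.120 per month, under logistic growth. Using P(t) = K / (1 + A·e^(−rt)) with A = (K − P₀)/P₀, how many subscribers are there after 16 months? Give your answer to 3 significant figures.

A = (91800000 − 2920000)/2920000 = 30.43836
P(16) = 91800000 / (1 + 30.43836·e^(−0.12·16)) = 91800000 / (1 + 30.43836·0.146607)
= 91800000 / 5.46247 ≈ 16805569.12

≈ 16,800,000 subscribers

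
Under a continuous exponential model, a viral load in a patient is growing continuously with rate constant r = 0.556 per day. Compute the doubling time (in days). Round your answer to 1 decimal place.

doubling time = ln(2) / |r| = 0.69315 / 0.556

doubling time ≈ 1.2 days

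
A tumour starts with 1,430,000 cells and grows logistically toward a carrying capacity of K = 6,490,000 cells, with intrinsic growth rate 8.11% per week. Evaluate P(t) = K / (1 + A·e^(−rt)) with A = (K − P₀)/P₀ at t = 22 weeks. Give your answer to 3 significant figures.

≈ 4,070,000 cells

A = (6490000 − 1430000)/1430000 = 3.53846
P(22) = 6490000 / (1 + 3.53846·e^(−0.0811·22)) = 6490000 / (1 + 3.53846·0.167931)
= 6490000 / 1.59422 ≈ 4070959.82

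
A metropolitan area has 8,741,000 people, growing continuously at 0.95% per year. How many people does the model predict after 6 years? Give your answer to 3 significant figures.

≈ 9,250,000 people

P(6) = 8741000 · e^(0.0095·6) = 8741000 · e^(0.057)
= 8741000 · 1.05866 ≈ 9253710.44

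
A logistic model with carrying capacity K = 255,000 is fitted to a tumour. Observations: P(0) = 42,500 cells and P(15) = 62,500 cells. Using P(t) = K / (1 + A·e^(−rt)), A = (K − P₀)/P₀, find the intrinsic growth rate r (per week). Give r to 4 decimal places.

A = (255000 − 42500)/42500 = 5
62500 = 255000/(1 + 5·e^(−r·15)) → e^(−15r) = (4.08 − 1)/5 = 0.616
r = −ln(0.616)/15 = 0.48451/15

r ≈ 0.0323 per week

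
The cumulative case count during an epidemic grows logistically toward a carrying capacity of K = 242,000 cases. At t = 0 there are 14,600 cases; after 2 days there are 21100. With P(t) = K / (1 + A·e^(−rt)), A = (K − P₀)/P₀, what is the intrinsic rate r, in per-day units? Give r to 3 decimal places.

r ≈ 0.199 per day

A = (242000 − 14600)/14600 = 15.57534
21100 = 242000/(1 + 15.57534·e^(−r·2)) → e^(−2r) = (11.46919 − 1)/15.57534 = 0.672165
r = −ln(0.672165)/2 = 0.39725/2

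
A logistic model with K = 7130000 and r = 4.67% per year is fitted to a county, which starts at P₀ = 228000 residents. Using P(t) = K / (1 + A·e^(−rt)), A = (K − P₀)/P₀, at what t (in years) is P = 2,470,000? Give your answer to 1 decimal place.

A = (7130000 − 228000)/228000 = 30.27193
2470000 = 7130000/(1 + 30.27193·e^(−0.0467t)) → 1 + 30.27193·e^(−0.0467t) = 2.88664
e^(−0.0467t) = 0.062323 → t = ln(16.04542)/0.0467 = 2.77542/0.0467

t ≈ 59.4 years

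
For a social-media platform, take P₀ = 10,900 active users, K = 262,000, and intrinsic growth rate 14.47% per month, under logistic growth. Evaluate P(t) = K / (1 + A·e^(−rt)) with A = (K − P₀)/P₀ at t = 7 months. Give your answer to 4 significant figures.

A = (262000 − 10900)/10900 = 23.0367
P(7) = 262000 / (1 + 23.0367·e^(−0.1447·7)) = 262000 / (1 + 23.0367·0.363164)
= 262000 / 9.36611 ≈ 27973.21

≈ 27,970 active users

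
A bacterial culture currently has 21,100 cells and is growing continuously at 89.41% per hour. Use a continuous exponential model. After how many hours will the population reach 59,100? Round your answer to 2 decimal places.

t ≈ 1.15 hours

59100 = 21100 · e^(0.8941·t)
t = ln(59100/21100) / 0.8941 = ln(2.80095) / 0.8941 = 1.02996 / 0.8941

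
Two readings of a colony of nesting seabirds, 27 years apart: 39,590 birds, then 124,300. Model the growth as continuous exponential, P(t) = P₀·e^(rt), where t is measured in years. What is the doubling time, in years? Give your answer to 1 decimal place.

r = ln(124300/39590) / 27 = ln(3.13968) / 27 ≈ 0.042375 per year
doubling time = ln 2 / |r| = 0.69315 / 0.042375

doubling time ≈ 16.4 years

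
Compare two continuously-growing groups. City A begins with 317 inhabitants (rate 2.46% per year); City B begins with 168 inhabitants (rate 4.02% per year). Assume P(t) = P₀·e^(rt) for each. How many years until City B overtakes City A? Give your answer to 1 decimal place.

t ≈ 40.7 years

317·e^(0.0246t) = 168·e^(0.0402t)
317/168 = e^((0.0402 − 0.0246)t) → ln(1.8869) = 0.0156·t
t = 0.63494 / 0.0156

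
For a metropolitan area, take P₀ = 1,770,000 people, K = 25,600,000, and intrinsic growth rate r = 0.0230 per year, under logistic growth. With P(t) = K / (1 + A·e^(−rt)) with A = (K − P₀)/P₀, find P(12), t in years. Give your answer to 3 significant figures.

≈ 2,280,000 people

A = (25600000 − 1770000)/1770000 = 13.46328
P(12) = 25600000 / (1 + 13.46328·e^(−0.023·12)) = 25600000 / (1 + 13.46328·0.758813)
= 25600000 / 11.21611 ≈ 2282431.55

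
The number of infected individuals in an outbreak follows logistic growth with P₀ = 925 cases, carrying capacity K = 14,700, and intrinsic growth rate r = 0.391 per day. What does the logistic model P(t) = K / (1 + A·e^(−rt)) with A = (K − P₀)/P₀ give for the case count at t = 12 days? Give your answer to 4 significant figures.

A = (14700 − 925)/925 = 14.89189
P(12) = 14700 / (1 + 14.89189·e^(−0.391·12)) = 14700 / (1 + 14.89189·0.009168)
= 14700 / 1.13653 ≈ 12934.06

≈ 12,930 cases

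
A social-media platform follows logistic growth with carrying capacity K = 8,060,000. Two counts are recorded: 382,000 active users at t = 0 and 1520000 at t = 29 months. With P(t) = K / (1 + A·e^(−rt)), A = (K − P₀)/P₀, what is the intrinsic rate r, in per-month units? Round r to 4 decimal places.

A = (8060000 − 382000)/382000 = 20.09948
1520000 = 8060000/(1 + 20.09948·e^(−r·29)) → e^(−29r) = (5.30263 − 1)/20.09948 = 0.214067
r = −ln(0.214067)/29 = 1.54147/29

r ≈ 0.0532 per month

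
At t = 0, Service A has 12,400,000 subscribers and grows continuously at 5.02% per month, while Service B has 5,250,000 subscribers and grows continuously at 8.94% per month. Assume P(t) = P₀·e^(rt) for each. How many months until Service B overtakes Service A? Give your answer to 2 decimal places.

t ≈ 21.93 months

12400000·e^(0.0502t) = 5250000·e^(0.0894t)
12400000/5250000 = e^((0.0894 − 0.0502)t) → ln(2.3619) = 0.0392·t
t = 0.85947 / 0.0392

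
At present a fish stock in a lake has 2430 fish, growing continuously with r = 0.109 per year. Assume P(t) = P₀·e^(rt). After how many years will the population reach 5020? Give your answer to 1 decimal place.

5020 = 2430 · e^(0.109·t)
t = ln(5020/2430) / 0.109 = ln(2.06584) / 0.109 = 0.72554 / 0.109

t ≈ 6.7 years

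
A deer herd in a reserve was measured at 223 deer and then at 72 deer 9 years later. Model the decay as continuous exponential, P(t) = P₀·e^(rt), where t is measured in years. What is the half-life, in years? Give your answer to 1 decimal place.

r = ln(72/223) / 9 = ln(0.32287) / 9 ≈ -0.125612 per year
half-life = ln 2 / |r| = 0.69315 / 0.125612

half-life ≈ 5.5 years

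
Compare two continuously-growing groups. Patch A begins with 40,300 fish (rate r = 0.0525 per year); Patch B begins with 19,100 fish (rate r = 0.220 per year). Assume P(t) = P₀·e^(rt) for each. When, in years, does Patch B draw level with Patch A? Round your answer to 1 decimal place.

40300·e^(0.0525t) = 19100·e^(0.22t)
40300/19100 = e^((0.22 − 0.0525)t) → ln(2.10995) = 0.1675·t
t = 0.74666 / 0.1675

t ≈ 4.5 years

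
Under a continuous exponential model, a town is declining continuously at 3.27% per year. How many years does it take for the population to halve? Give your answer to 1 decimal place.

half-life ≈ 21.2 years

half-life = ln(2) / |r| = 0.69315 / 0.0327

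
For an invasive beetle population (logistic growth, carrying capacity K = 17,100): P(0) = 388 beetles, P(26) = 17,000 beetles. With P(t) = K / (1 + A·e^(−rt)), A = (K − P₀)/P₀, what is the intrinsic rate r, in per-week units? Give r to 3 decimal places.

A = (17100 − 388)/388 = 43.07216
17000 = 17100/(1 + 43.07216·e^(−r·26)) → e^(−26r) = (1.00588 − 1)/43.07216 = 0.000137
r = −ln(0.000137)/26 = 8.89868/26

r ≈ 0.342 per week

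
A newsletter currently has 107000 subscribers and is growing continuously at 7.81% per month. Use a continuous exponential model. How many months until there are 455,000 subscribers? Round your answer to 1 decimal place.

455000 = 107000 · e^(0.0781·t)
t = ln(455000/107000) / 0.0781 = ln(4.25234) / 0.0781 = 1.44747 / 0.0781

t ≈ 18.5 months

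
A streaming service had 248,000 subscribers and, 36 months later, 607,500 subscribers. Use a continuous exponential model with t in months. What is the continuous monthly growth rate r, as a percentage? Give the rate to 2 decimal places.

607500 = 248000 · e^(r·36)
e^(36r) = 607500/248000 = 2.4496
r = ln(2.4496) / 36 = 0.89592 / 36

r ≈ 2.49% per month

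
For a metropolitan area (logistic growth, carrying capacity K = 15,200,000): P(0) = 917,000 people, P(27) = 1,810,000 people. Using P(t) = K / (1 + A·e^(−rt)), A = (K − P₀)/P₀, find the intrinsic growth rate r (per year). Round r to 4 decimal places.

r ≈ 0.0276 per year

A = (15200000 − 917000)/917000 = 15.57579
1810000 = 15200000/(1 + 15.57579·e^(−r·27)) → e^(−27r) = (8.39779 − 1)/15.57579 = 0.474954
r = −ln(0.474954)/27 = 0.74454/27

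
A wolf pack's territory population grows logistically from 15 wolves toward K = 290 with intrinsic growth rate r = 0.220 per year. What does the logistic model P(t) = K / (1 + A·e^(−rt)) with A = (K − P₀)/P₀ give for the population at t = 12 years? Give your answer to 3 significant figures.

A = (290 − 15)/15 = 18.33333
P(12) = 290 / (1 + 18.33333·e^(−0.22·12)) = 290 / (1 + 18.33333·0.071361)
= 290 / 2.30829 ≈ 125.63

≈ 126 wolves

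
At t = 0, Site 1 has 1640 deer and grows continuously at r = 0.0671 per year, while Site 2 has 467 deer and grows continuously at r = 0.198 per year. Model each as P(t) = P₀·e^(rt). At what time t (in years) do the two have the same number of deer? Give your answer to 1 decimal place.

1640·e^(0.0671t) = 467·e^(0.198t)
1640/467 = e^((0.198 − 0.0671)t) → ln(3.51178) = 0.1309·t
t = 1.25612 / 0.1309

t ≈ 9.6 years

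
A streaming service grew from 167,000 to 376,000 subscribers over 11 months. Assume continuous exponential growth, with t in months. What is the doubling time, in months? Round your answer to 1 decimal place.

doubling time ≈ 9.4 months

r = ln(376000/167000) / 11 = ln(2.2515) / 11 ≈ 0.073781 per month
doubling time = ln 2 / |r| = 0.69315 / 0.073781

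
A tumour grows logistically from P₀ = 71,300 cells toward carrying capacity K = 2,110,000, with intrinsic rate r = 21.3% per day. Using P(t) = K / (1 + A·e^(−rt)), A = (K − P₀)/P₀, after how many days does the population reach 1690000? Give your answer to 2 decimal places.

t ≈ 22.28 days

A = (2110000 − 71300)/71300 = 28.59327
1690000 = 2110000/(1 + 28.59327·e^(−0.213t)) → 1 + 28.59327·e^(−0.213t) = 1.24852
e^(−0.213t) = 0.008692 → t = ln(115.05386)/0.213 = 4.7454/0.213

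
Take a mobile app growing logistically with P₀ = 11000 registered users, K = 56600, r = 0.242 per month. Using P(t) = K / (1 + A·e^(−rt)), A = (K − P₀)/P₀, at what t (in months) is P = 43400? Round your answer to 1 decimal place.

t ≈ 10.8 months

A = (56600 − 11000)/11000 = 4.14545
43400 = 56600/(1 + 4.14545·e^(−0.242t)) → 1 + 4.14545·e^(−0.242t) = 1.30415
e^(−0.242t) = 0.073369 → t = ln(13.62975)/0.242 = 2.61226/0.242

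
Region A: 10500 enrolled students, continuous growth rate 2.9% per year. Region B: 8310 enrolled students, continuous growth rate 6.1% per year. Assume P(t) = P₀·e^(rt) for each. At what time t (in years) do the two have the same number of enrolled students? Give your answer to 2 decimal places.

10500·e^(0.029t) = 8310·e^(0.061t)
10500/8310 = e^((0.061 − 0.029)t) → ln(1.26354) = 0.032·t
t = 0.23392 / 0.032

t ≈ 7.31 years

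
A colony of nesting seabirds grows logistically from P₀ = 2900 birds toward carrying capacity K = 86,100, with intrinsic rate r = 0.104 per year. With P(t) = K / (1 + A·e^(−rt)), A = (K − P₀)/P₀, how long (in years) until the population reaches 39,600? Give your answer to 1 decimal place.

A = (86100 − 2900)/2900 = 28.68966
39600 = 86100/(1 + 28.68966·e^(−0.104t)) → 1 + 28.68966·e^(−0.104t) = 2.17424
e^(−0.104t) = 0.040929 → t = ln(24.43248)/0.104 = 3.19591/0.104

t ≈ 30.7 years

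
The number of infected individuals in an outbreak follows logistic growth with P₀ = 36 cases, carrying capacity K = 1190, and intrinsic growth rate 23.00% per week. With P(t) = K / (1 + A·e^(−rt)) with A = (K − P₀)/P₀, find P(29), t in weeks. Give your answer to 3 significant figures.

A = (1190 − 36)/36 = 32.05556
P(29) = 1190 / (1 + 32.05556·e^(−0.23·29)) = 1190 / (1 + 32.05556·0.001268)
= 1190 / 1.04066 ≈ 1143.51

≈ 1,140 cases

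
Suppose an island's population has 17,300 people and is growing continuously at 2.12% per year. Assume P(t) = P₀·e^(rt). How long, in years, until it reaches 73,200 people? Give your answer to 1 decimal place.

t ≈ 68.0 years

73200 = 17300 · e^(0.0212·t)
t = ln(73200/17300) / 0.0212 = ln(4.23121) / 0.0212 = 1.44249 / 0.0212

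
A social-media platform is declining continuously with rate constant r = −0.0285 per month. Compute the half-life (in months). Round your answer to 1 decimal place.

half-life = ln(2) / |r| = 0.69315 / 0.0285

half-life ≈ 24.3 months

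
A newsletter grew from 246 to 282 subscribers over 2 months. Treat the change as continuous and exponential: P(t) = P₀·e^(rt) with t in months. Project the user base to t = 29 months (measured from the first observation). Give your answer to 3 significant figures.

≈ 1,780 subscribers

r = ln(282/246) / 2 ≈ 0.068288 per month
P(29) = 246 · e^(0.068288·29) = 246 · 7.24524 ≈ 1782.33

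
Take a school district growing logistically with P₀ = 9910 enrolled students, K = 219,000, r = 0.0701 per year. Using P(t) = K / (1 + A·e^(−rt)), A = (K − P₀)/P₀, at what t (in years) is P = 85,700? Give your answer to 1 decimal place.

A = (219000 − 9910)/9910 = 21.09889
85700 = 219000/(1 + 21.09889·e^(−0.0701t)) → 1 + 21.09889·e^(−0.0701t) = 2.55543
e^(−0.0701t) = 0.073721 → t = ln(13.5647)/0.0701 = 2.60747/0.0701

t ≈ 37.2 years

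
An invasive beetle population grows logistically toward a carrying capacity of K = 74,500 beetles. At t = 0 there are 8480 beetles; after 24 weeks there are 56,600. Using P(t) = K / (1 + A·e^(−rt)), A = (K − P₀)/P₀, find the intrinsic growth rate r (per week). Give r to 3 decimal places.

r ≈ 0.133 per week

A = (74500 − 8480)/8480 = 7.78538
56600 = 74500/(1 + 7.78538·e^(−r·24)) → e^(−24r) = (1.31625 − 1)/7.78538 = 0.040622
r = −ln(0.040622)/24 = 3.20346/24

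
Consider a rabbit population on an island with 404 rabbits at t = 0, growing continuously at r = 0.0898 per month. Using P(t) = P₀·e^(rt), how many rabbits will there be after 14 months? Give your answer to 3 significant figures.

≈ 1,420 rabbits

P(14) = 404 · e^(0.0898·14) = 404 · e^(1.2572)
= 404 · 3.51556 ≈ 1420.29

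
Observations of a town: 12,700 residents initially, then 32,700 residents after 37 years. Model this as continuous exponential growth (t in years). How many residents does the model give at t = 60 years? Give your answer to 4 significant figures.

r = ln(32700/12700) / 37 ≈ 0.025561 per year
P(60) = 12700 · e^(0.025561·60) = 12700 · 4.63523 ≈ 58867.44

≈ 58,870 residents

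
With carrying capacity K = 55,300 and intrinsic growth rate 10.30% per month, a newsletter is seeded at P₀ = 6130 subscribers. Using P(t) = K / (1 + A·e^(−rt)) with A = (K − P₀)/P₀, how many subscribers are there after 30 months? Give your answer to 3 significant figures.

A = (55300 − 6130)/6130 = 8.02121
P(30) = 55300 / (1 + 8.02121·e^(−0.103·30)) = 55300 / (1 + 8.02121·0.045502)
= 55300 / 1.36498 ≈ 40513.4

≈ 40,500 subscribers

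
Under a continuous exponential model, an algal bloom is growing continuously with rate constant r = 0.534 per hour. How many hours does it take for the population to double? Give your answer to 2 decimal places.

doubling time = ln(2) / |r| = 0.69315 / 0.534

doubling time ≈ 1.30 hours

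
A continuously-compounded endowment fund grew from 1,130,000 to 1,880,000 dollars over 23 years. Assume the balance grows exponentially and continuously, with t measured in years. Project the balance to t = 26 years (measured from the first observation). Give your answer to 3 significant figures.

≈ 2,010,000 dollars

r = ln(1880000/1130000) / 23 ≈ 0.022133 per year
P(26) = 1130000 · e^(0.022133·26) = 1130000 · 1.77793 ≈ 2009066.41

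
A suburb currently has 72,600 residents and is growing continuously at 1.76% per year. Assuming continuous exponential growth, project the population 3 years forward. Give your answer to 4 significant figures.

≈ 76,540 residents

P(3) = 72600 · e^(0.0176·3) = 72600 · e^(0.0528)
= 72600 · 1.05422 ≈ 76536.28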